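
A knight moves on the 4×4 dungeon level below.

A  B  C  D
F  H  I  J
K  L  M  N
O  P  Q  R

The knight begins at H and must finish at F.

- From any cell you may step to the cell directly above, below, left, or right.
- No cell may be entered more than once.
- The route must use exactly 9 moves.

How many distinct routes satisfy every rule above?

21

Need simple routes of exactly 9 moves from H to F (Manhattan distance 1, so 4 moves are spent on a detour and 4 undoing it).
Branch systematically from the start, pruning whenever the remaining move budget drops below the Manhattan distance to F or differs from it in parity. Grouping the completions by first move — via B: 6; via L: 5; via I: 10 (no valid completion starts via F) — and summing: 6 + 5 + 10 = 21.
That gives 21 routes.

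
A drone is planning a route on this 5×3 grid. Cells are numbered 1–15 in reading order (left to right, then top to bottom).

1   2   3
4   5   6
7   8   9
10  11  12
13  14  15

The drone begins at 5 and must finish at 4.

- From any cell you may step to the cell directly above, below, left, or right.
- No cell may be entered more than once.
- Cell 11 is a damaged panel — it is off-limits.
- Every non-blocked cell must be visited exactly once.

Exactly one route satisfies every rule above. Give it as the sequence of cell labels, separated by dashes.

5 - 8 - 7 - 10 - 13 - 14 - 15 - 12 - 9 - 6 - 3 - 2 - 1 - 4

Need to visit all 14 open cells exactly once, starting at 5 and ending at 4.
Cell 3 has only two open neighbours (6 and 2), so the path must pass straight through it: one of those is the cell it's entered from and the other is where it exits.
Route from 5: down 1 to 8, left 1 to 7, down 2 to 13, right 2 to 15, up 4 to 3, left 2 to 1, down 1 to 4 — 13 moves in all.
Check: all 14 open cells covered.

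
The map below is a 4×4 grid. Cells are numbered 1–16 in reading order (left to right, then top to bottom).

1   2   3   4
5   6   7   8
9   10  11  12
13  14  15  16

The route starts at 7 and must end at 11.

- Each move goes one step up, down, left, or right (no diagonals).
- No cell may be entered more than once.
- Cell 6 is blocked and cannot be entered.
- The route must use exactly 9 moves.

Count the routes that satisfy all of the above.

Need simple routes of exactly 9 moves from 7 to 11 (Manhattan distance 1, so 4 moves are spent on a detour and 4 undoing it).
Enumerating: 7 3 2 1 5 9 13 14 10 11 | 7 3 2 1 5 9 13 14 15 11 | 7 3 2 1 5 9 10 14 15 11 | 7 3 4 8 12 16 15 14 10 11 | 7 8 4 3 2 1 5 9 10 11 | 7 8 12 16 15 14 13 9 10 11.
That gives 6 routes.

6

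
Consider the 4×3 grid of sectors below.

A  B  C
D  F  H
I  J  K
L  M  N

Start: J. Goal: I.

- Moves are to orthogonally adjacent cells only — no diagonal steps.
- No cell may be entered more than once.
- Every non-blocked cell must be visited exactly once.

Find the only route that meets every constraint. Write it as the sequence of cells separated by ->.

J -> F -> D -> A -> B -> C -> H -> K -> N -> M -> L -> I

Need to visit all 12 open cells exactly once, starting at J and ending at I.
Cell N has only two open neighbours (K and M), so the path must pass straight through it: one of those is the cell it's entered from and the other is where it exits.
Route from J: up to F, left to D, up to A, 2× right (reaching C), 3× down (reaching N), 2× left (reaching L), up to I — 11 moves in all.
Check: all 12 open cells covered.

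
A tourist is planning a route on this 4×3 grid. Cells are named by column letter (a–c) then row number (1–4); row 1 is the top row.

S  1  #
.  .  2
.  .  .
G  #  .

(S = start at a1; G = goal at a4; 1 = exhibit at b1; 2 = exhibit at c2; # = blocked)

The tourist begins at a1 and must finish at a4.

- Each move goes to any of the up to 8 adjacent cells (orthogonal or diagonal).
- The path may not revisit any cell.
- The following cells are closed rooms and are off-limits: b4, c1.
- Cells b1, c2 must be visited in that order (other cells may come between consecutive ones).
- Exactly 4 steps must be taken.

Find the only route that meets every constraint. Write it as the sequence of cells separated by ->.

a1 -> b1 -> c2 -> b3 -> a4

The waypoints must appear in the order b1, c2, with no cell reused.
Route from a1: right 1 to b1, down-right 1 to c2, down-left 2 to a4 — 4 moves in all.
Check: order respected (1 at step 1, 2 at step 2); 4 moves as required.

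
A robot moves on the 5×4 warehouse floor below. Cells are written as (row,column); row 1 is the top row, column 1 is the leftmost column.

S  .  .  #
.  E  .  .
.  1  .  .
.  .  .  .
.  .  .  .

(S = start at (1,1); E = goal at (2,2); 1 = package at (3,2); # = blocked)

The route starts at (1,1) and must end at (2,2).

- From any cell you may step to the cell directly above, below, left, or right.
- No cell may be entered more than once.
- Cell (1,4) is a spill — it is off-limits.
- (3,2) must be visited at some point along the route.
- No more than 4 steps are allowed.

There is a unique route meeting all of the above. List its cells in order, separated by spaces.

The budget equals the shortest possible length, so every move has to be on a shortest route through the required cells.
Route from (1,1): 2× down (reaching (3,1)), right to (3,2), up to (2,2) — 4 moves in all.
Check: all required cells visited; 4 ≤ 4 moves.

(1,1) (2,1) (3,1) (3,2) (2,2)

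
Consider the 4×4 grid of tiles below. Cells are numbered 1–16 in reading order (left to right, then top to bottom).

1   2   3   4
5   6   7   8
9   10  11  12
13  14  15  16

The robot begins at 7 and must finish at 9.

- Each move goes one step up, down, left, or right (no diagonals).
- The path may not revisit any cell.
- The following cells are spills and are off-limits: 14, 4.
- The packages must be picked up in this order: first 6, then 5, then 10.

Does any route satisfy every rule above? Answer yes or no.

Ignoring the required order, 7 revisit-free routes from 7 to 9 pass through all of 6, 5, and 10; the waypoint orders that occur are 10 → 6 → 5 (6); 5 → 6 → 10 (1) — never 6 → 5 → 10.

no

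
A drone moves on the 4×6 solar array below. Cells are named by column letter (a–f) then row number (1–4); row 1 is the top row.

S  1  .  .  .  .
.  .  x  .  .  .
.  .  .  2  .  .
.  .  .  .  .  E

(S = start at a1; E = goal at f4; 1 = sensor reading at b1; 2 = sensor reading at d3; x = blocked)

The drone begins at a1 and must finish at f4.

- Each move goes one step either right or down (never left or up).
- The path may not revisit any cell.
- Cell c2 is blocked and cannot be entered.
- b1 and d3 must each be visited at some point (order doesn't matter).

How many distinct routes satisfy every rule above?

A right/down-only route from a1 to f4 makes exactly 3 down-moves and 5 right-moves in some order.
With no other constraints that would be C(8,3) = 56 routes.
A monotone route can only reach the required cells in the order b1, d3, so split there and multiply the segment counts (each segment already excludes blocked cells): a1→b1: 1; b1→d3: 2; d3→f4: 3; product = 6.
That gives 6 routes.

6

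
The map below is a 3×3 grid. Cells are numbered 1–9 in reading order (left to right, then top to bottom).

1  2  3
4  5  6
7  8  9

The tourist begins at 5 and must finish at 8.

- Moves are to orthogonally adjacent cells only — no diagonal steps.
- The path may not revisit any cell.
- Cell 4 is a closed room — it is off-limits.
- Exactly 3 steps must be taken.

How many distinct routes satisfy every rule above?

1

Need simple routes of exactly 3 moves from 5 to 8 (Manhattan distance 1, so 1 moves are spent on a detour and 1 undoing it).
Enumerating: 5 6 9 8.
That gives 1 route.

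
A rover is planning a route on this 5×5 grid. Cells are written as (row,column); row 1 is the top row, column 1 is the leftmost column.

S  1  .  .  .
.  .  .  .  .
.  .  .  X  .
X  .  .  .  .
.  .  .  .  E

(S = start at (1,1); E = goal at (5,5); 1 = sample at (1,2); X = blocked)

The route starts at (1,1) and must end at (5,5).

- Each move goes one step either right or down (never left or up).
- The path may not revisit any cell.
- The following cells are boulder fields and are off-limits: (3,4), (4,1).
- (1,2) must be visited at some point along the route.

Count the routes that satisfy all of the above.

17

A right/down-only route from (1,1) to (5,5) makes exactly 4 down-moves and 4 right-moves in some order.
With no other constraints that would be C(8,4) = 70 routes.
Split at (1,2) and multiply the segment counts (each segment already excludes blocked cells): (1,1)→(1,2): 1; (1,2)→(5,5): 17; product = 17.
That gives 17 routes.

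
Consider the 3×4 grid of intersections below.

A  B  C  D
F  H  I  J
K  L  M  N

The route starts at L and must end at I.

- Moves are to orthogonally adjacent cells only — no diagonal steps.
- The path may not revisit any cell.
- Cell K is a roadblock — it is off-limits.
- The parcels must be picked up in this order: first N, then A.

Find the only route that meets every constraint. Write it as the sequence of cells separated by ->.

L -> M -> N -> J -> D -> C -> B -> A -> F -> H -> I

The waypoints must appear in the order N, A, with no cell reused.
Route from L: 2× right (reaching N), 2× up (reaching D), 3× left (reaching A), down to F, 2× right (reaching I) — 10 moves in all.
Check: order respected (N at step 2, A at step 7).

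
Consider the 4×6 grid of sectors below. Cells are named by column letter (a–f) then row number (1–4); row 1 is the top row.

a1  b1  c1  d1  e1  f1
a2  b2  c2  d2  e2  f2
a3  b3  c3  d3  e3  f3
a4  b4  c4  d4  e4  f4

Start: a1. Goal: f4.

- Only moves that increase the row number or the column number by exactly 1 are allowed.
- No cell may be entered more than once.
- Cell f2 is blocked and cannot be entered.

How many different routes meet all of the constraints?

50

A right/down-only route from a1 to f4 makes exactly 3 down-moves and 5 right-moves in some order.
With no other constraints that would be C(8,3) = 56 routes.
Subtract routes through each blocked cell (inclusion–exclusion for overlaps): − through f2: 6 → 50.
That gives 50 routes.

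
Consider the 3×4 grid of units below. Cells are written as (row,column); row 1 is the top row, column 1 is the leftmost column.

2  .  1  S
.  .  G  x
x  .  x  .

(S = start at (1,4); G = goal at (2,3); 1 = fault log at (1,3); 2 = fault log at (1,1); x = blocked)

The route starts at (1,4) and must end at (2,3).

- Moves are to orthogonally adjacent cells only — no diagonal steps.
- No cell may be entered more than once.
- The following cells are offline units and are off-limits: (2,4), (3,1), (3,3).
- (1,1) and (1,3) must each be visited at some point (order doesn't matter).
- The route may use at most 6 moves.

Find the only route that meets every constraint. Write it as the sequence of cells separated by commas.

The 6-move cap with required stops at (1,1), (1,3) leaves no slack for detours.
Route from (1,4): 3× left (reaching (1,1)), down to (2,1), 2× right (reaching (2,3)) — 6 moves in all.
Check: all required cells visited; 6 ≤ 6 moves.

(1,4), (1,3), (1,2), (1,1), (2,1), (2,2), (2,3)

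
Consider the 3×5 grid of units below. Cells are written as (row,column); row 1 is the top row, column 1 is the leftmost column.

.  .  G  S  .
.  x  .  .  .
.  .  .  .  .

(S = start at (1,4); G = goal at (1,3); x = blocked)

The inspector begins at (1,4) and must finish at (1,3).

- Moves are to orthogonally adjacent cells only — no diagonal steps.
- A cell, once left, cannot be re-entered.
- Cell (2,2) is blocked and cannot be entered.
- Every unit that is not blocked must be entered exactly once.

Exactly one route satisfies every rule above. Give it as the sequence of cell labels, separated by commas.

(1,4), (1,5), (2,5), (3,5), (3,4), (2,4), (2,3), (3,3), (3,2), (3,1), (2,1), (1,1), (1,2), (1,3)

Need to visit all 14 open cells exactly once, starting at (1,4) and ending at (1,3).
Cell (1,1) has only two open neighbours ((2,1) and (1,2)), so the path must pass straight through it: one of those is the cell it's entered from and the other is where it exits.
Route from (1,4): right to (1,5), 2× down (reaching (3,5)), left to (3,4), up to (2,4), left to (2,3), down to (3,3), 2× left (reaching (3,1)), 2× up (reaching (1,1)), 2× right (reaching (1,3)) — 13 moves in all.
Check: all 14 open cells covered.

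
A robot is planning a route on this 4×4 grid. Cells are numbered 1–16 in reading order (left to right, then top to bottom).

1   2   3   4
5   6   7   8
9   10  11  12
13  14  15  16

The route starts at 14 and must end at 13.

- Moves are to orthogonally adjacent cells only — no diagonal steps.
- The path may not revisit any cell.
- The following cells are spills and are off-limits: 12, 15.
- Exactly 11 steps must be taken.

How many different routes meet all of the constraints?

3

Need simple routes of exactly 11 moves from 14 to 13 (Manhattan distance 1, so 5 moves are spent on a detour and 5 undoing it).
Enumerating: 14 10 6 7 8 4 3 2 1 5 9 13 | 14 10 11 7 8 4 3 2 6 5 9 13 | 14 10 11 7 8 4 3 2 1 5 9 13.
That gives 3 routes.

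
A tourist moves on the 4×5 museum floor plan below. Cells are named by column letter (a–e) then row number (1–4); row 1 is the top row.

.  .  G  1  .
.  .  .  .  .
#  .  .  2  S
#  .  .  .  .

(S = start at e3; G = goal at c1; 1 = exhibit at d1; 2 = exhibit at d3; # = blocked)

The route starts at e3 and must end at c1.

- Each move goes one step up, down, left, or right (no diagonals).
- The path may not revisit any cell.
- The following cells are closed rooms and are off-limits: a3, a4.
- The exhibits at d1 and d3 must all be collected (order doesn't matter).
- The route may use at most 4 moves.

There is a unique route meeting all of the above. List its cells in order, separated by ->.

The 4-move cap with required stops at d1, d3 leaves no slack for detours.
Route from e3: left 1 to d3, up 2 to d1, left 1 to c1 — 4 moves in all.
Check: all required cells visited; 4 ≤ 4 moves.

e3 -> d3 -> d2 -> d1 -> c1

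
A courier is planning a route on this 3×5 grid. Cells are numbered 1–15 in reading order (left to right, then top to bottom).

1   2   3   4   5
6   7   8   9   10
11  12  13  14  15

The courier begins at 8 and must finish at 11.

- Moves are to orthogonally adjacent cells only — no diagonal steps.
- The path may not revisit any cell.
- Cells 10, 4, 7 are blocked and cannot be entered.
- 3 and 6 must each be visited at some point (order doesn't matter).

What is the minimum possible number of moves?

Any route passes through 3 and 6 in some order between 8 and 11. Summing Manhattan distances along each leg and taking the cheapest ordering (8 → 3 → 6 → 11) gives a lower bound of 1 + 3 + 1 = 5 moves.
A route of 5 moves achieves this: 8 → 3 → 2 → 1 → 6 → 11.
Since 5 matches the lower bound, it is optimal.

5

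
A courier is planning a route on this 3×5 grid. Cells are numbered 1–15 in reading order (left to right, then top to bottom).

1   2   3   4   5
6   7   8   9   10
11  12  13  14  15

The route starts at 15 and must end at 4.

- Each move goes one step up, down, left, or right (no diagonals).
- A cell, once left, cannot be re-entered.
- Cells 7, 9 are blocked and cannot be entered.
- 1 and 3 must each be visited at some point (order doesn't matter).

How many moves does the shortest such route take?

9

Any route passes through 1 and 3 in some order between 15 and 4. Summing Manhattan distances along each leg and taking the cheapest ordering (15 → 1 → 3 → 4) gives a lower bound of 6 + 2 + 1 = 9 moves.
A route of 9 moves achieves this: 15 → 14 → 13 → 12 → 11 → 6 → 1 → 2 → 3 → 4.
Since 9 matches the lower bound, it is optimal.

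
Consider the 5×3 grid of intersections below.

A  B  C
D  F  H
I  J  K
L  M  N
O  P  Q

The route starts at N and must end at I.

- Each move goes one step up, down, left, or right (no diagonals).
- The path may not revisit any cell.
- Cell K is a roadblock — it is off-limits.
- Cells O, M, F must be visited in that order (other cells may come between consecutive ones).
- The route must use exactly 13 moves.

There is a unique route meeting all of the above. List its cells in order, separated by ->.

The waypoints must appear in the order O, M, F, with no cell reused.
Route from N: down to Q, 2× left (reaching O), up to L, right to M, 2× up (reaching F), right to H, up to C, 2× left (reaching A), 2× down (reaching I) — 13 moves in all.
Check: order respected (O at step 3, M at step 5, F at step 7); 13 moves as required.

N -> Q -> P -> O -> L -> M -> J -> F -> H -> C -> B -> A -> D -> I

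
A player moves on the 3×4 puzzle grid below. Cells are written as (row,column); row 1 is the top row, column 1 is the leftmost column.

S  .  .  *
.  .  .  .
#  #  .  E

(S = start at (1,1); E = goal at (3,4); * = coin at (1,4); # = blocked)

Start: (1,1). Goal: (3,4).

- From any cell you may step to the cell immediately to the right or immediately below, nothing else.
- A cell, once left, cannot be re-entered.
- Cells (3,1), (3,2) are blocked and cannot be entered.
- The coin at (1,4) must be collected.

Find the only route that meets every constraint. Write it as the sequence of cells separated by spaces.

(1,1) (1,2) (1,3) (1,4) (2,4) (3,4)

Moves only go right or down, so the column and row indices never decrease.
Route from (1,1): right 3 to (1,4), down 2 to (3,4) — 5 moves in all.
Check: all required cells visited.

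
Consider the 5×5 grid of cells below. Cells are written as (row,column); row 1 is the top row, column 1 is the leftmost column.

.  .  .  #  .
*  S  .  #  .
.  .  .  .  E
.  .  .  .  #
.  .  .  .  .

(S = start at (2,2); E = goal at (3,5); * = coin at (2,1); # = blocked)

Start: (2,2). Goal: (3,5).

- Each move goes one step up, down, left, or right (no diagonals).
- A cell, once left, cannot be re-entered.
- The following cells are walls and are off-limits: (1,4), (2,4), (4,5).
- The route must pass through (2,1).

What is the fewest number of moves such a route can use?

6

Any route passes through (2,1) somewhere between (2,2) and (3,5). Summing Manhattan distances along the two legs ((2,2) → (2,1) → (3,5)) gives a lower bound of 1 + 5 = 6 moves.
A route of 6 moves achieves this: (2,2) → (2,1) → (3,1) → (3,2) → (3,3) → (3,4) → (3,5).
Since 6 matches the lower bound, it is optimal.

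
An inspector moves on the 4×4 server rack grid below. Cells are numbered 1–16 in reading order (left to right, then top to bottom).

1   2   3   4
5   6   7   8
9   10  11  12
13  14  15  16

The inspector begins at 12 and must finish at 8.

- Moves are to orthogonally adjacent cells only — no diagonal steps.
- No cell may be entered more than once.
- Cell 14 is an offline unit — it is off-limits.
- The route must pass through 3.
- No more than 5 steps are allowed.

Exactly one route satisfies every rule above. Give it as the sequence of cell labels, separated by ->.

The 5-move cap with required stops at 3 leaves no slack for detours.
Route from 12: left 1 to 11, up 2 to 3, right 1 to 4, down 1 to 8 — 5 moves in all.
Check: all required cells visited; 5 ≤ 5 moves.

12 -> 11 -> 7 -> 3 -> 4 -> 8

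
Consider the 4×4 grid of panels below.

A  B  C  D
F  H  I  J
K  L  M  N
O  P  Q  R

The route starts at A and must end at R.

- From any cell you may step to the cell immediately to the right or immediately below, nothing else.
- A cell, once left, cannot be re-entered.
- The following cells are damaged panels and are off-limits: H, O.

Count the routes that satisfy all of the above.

7

A right/down-only route from A to R makes exactly 3 down-moves and 3 right-moves in some order.
With no other constraints that would be C(6,3) = 20 routes.
Subtract routes through each blocked cell (inclusion–exclusion for overlaps): − through H: 12 − through O: 1 → 7.
That gives 7 routes.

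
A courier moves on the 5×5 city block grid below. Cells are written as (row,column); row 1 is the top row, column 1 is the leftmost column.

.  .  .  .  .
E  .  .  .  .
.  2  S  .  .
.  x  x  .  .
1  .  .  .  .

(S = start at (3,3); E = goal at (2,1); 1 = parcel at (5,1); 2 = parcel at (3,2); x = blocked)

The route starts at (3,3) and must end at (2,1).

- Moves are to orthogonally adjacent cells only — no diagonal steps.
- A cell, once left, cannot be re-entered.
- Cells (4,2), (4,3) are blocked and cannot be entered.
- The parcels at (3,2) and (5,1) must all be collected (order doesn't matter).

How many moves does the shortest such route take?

11

Any route passes through (3,2) and (5,1) in some order between (3,3) and (2,1). Summing Manhattan distances along each leg and taking the cheapest ordering ((3,3) → (3,2) → (5,1) → (2,1)) gives a lower bound of 1 + 3 + 3 = 7 moves.
The shortest route satisfying every rule uses 11 moves: (3,3) → (3,4) → (4,4) → (5,4) → (5,3) → (5,2) → (5,1) → (4,1) → (3,1) → (3,2) → (2,2) → (2,1).
The no-revisit rule (legs can't share cells) pushes the minimum above the 7-move bound; an exhaustive check rules out every length from 7 to 10 (on a 4-connected grid the length of any start-to-goal walk has the same parity as the Manhattan bound, so only lengths 7, 9, 11, … need checking), leaving 11 as the minimum.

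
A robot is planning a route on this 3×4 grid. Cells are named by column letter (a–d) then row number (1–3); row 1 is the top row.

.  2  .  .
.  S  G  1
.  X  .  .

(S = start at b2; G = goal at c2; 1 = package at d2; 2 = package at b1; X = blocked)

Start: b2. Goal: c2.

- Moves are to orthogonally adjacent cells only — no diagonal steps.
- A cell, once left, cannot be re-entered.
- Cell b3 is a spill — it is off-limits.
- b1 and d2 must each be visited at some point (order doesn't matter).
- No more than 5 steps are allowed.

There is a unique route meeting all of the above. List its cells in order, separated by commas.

b2, b1, c1, d1, d2, c2

Any route must reach b1 and d2 and still end at c2 within 5 moves, so the order of the required stops is forced.
Route from b2: up to b1, 2× right (reaching d1), down to d2, left to c2 — 5 moves in all.
Check: all required cells visited; 5 ≤ 5 moves.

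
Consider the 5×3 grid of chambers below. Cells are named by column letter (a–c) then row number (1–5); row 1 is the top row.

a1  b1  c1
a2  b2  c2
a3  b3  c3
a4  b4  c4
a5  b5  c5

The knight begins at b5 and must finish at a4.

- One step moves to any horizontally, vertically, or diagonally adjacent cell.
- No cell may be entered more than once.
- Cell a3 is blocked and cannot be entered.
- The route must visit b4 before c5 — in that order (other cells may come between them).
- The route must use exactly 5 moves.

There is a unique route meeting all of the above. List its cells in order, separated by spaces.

The waypoints must appear in the order b4, c5, with no cell reused.
Route from b5: up to b4, down-right to c5, up to c4, up-left to b3, down-left to a4 — 5 moves in all.
Check: order respected (b4 at step 1, c5 at step 2); 5 moves as required.

b5 b4 c5 c4 b3 a4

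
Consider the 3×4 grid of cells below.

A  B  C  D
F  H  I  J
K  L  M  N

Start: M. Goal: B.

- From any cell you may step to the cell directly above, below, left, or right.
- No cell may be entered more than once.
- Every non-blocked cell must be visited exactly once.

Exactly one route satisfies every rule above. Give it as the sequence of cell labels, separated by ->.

Need to visit all 12 open cells exactly once, starting at M and ending at B.
Route from M: right 1 to N, up 2 to D, left 1 to C, down 1 to I, left 1 to H, down 1 to L, left 1 to K, up 2 to A, right 1 to B — 11 moves in all.
Check: all 12 open cells covered.

M -> N -> J -> D -> C -> I -> H -> L -> K -> F -> A -> B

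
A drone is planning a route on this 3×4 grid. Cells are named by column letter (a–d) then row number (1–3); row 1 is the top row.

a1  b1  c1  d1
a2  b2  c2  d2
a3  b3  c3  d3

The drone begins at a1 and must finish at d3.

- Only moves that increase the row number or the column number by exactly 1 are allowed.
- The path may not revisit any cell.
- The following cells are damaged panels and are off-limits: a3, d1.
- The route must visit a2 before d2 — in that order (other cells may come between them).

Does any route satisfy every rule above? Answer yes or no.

yes

One route that works: a1 → a2 → b2 → c2 → d2 → d3.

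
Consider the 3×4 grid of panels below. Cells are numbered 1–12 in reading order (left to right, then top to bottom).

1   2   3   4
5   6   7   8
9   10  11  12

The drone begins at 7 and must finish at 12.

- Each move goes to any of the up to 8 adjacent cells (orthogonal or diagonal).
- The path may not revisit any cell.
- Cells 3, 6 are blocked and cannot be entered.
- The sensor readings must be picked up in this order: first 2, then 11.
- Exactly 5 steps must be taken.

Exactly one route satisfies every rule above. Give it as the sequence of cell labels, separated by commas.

The waypoints must appear in the order 2, 11, with no cell reused.
Route from 7: up-left 1 to 2, down-left 1 to 5, down-right 1 to 10, right 2 to 12 — 5 moves in all.
Check: order respected (2 at step 1, 11 at step 4); 5 moves as required.

7, 2, 5, 10, 11, 12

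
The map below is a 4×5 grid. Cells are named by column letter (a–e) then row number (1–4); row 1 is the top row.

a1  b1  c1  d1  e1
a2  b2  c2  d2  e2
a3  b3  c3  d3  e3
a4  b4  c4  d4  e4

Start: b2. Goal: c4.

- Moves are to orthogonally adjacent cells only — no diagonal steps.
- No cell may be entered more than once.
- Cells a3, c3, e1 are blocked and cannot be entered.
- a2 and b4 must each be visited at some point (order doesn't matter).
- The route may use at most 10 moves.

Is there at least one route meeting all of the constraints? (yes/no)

no

Exhausting the options from b2, every branch either dead-ends against blocked cells, would have to re-enter a cell already used, runs past the 10-move limit, or reaches the goal with a constraint still unmet.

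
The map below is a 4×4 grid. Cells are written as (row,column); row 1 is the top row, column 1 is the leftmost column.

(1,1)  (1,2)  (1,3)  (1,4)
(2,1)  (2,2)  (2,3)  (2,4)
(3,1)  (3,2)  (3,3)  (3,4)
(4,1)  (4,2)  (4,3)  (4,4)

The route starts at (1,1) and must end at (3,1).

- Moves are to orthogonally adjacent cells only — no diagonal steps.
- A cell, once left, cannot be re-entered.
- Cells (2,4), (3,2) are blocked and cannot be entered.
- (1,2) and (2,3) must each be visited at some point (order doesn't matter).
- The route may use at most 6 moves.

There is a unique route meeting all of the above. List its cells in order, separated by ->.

The budget equals the shortest possible length, so every move has to be on a shortest route through the required cells.
Route from (1,1): 2× right (reaching (1,3)), down to (2,3), 2× left (reaching (2,1)), down to (3,1) — 6 moves in all.
Check: all required cells visited; 6 ≤ 6 moves.

(1,1) -> (1,2) -> (1,3) -> (2,3) -> (2,2) -> (2,1) -> (3,1)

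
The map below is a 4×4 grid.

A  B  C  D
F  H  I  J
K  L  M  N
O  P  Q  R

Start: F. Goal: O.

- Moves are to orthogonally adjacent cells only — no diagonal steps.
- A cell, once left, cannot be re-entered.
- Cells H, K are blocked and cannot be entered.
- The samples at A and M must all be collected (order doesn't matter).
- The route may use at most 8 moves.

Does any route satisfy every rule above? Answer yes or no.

yes

One route that works: F → A → B → C → I → M → Q → P → O.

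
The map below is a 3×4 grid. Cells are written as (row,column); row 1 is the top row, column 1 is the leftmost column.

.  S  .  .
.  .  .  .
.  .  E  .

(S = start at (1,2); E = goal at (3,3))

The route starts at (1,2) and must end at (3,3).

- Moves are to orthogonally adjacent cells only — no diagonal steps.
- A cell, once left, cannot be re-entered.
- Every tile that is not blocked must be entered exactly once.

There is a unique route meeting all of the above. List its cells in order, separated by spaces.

(1,2) (1,1) (2,1) (3,1) (3,2) (2,2) (2,3) (1,3) (1,4) (2,4) (3,4) (3,3)

Need to visit all 12 open cells exactly once, starting at (1,2) and ending at (3,3).
Cell (3,1) has only two open neighbours ((2,1) and (3,2)), so the path must pass straight through it: one of those is the cell it's entered from and the other is where it exits.
Route from (1,2): left 1 to (1,1), down 2 to (3,1), right 1 to (3,2), up 1 to (2,2), right 1 to (2,3), up 1 to (1,3), right 1 to (1,4), down 2 to (3,4), left 1 to (3,3) — 11 moves in all.
Check: all 12 open cells covered.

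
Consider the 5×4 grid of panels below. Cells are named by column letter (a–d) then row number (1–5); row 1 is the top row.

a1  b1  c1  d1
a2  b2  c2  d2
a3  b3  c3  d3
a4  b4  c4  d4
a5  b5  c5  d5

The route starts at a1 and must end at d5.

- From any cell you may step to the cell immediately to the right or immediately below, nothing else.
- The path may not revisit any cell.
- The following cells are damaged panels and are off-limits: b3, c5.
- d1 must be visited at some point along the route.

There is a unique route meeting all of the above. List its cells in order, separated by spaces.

a1 b1 c1 d1 d2 d3 d4 d5

Moves only go right or down, so the column and row indices never decrease.
Route from a1: right 3 to d1, down 4 to d5 — 7 moves in all.
Check: all required cells visited.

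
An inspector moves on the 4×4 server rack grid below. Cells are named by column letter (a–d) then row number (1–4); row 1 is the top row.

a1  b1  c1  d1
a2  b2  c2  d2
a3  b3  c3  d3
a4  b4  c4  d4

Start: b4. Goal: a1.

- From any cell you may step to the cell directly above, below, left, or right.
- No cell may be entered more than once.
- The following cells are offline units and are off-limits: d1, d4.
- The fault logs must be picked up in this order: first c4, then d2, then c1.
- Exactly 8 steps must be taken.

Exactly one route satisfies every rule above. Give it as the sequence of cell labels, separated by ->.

b4 -> c4 -> c3 -> d3 -> d2 -> c2 -> c1 -> b1 -> a1

The waypoints must appear in the order c4, d2, c1, with no cell reused.
Route from b4: right to c4, up to c3, right to d3, up to d2, left to c2, up to c1, 2× left (reaching a1) — 8 moves in all.
Check: order respected (c4 at step 1, d2 at step 4, c1 at step 6); 8 moves as required.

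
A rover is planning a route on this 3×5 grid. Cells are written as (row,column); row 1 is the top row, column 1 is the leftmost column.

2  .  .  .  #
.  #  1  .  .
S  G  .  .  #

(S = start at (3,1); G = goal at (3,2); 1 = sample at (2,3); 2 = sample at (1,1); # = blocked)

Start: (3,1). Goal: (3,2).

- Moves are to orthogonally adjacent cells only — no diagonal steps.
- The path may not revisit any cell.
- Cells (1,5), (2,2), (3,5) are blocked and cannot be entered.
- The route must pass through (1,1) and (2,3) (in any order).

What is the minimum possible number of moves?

7

Any route passes through (1,1) and (2,3) in some order between (3,1) and (3,2). Summing Manhattan distances along each leg and taking the cheapest ordering ((3,1) → (1,1) → (2,3) → (3,2)) gives a lower bound of 2 + 3 + 2 = 7 moves.
A route of 7 moves achieves this: (3,1) → (2,1) → (1,1) → (1,2) → (1,3) → (2,3) → (3,3) → (3,2).
Since 7 matches the lower bound, it is optimal.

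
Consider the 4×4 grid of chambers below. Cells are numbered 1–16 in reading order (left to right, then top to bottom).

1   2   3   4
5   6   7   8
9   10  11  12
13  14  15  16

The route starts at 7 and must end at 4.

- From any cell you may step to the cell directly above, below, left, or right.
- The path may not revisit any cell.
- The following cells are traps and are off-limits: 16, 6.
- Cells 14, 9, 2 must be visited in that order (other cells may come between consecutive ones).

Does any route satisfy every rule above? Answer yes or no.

One route that works: 7 → 11 → 15 → 14 → 10 → 9 → 5 → 1 → 2 → 3 → 4.

yes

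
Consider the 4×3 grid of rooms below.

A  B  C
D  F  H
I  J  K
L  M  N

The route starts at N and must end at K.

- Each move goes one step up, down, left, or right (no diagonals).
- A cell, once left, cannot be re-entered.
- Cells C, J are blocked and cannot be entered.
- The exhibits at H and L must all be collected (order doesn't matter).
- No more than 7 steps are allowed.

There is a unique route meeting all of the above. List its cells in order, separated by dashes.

The budget equals the shortest possible length, so every move has to be on a shortest route through the required cells.
Route from N: 2× left (reaching L), 2× up (reaching D), 2× right (reaching H), down to K — 7 moves in all.
Check: all required cells visited; 7 ≤ 7 moves.

N - M - L - I - D - F - H - K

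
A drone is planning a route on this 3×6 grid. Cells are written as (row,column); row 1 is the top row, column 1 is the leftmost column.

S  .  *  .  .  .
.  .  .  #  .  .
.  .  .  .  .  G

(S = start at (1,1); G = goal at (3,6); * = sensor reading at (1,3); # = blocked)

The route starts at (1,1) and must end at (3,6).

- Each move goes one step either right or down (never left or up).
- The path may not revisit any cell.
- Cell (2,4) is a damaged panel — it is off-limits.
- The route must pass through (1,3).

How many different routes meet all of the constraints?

A right/down-only route from (1,1) to (3,6) makes exactly 2 down-moves and 5 right-moves in some order.
With no other constraints that would be C(7,2) = 21 routes.
Split at (1,3) and multiply the segment counts (each segment already excludes blocked cells): (1,1)→(1,3): 1; (1,3)→(3,6): 4; product = 4.
That gives 4 routes.

4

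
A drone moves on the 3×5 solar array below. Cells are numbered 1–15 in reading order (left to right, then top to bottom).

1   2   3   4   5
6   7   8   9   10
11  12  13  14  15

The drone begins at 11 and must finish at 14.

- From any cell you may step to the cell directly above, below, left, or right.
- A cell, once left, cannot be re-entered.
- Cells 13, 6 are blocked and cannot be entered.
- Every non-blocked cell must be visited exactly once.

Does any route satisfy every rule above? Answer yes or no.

Cell 1 has only one open neighbour but is neither the start nor the goal, so a Hamiltonian route would have to both enter and leave it through the same neighbour — impossible without revisiting.

no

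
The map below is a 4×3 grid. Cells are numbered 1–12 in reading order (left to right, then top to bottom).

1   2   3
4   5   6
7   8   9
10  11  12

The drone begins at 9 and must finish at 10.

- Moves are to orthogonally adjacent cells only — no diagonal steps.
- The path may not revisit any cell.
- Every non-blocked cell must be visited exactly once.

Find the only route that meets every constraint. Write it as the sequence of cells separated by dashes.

9 - 12 - 11 - 8 - 5 - 6 - 3 - 2 - 1 - 4 - 7 - 10

Need to visit all 12 open cells exactly once, starting at 9 and ending at 10.
Cell 3 has only two open neighbours (6 and 2), so the path must pass straight through it: one of those is the cell it's entered from and the other is where it exits.
Route from 9: down 1 to 12, left 1 to 11, up 2 to 5, right 1 to 6, up 1 to 3, left 2 to 1, down 3 to 10 — 11 moves in all.
Check: all 12 open cells covered.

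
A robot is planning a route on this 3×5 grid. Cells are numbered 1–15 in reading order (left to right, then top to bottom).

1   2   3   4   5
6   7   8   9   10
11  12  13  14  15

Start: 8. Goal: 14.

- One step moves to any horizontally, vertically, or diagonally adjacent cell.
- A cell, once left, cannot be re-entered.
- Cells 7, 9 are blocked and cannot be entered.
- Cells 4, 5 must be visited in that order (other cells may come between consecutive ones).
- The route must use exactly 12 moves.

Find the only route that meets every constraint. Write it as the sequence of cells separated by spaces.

8 13 12 11 6 1 2 3 4 5 10 15 14

The waypoints must appear in the order 4, 5, with no cell reused.
Route from 8: down to 13, 2× left (reaching 11), 2× up (reaching 1), 4× right (reaching 5), 2× down (reaching 15), left to 14 — 12 moves in all.
Check: order respected (4 at step 8, 5 at step 9); 12 moves as required.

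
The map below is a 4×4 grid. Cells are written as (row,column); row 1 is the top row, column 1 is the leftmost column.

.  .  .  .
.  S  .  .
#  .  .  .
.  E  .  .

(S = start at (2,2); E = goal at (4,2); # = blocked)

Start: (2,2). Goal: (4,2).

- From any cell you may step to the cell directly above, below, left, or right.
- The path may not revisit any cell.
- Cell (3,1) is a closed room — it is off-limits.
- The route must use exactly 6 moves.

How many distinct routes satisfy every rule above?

Need simple routes of exactly 6 moves from (2,2) to (4,2) (Manhattan distance 2, so 2 moves are spent on a detour and 2 undoing it).
Enumerating: (2,2) (1,2) (1,3) (2,3) (3,3) (4,3) (4,2) | (2,2) (1,2) (1,3) (2,3) (3,3) (3,2) (4,2) | (2,2) (3,2) (3,3) (3,4) (4,4) (4,3) (4,2) | (2,2) (2,3) (3,3) (3,4) (4,4) (4,3) (4,2) | (2,2) (2,3) (2,4) (3,4) (4,4) (4,3) (4,2) | (2,2) (2,3) (2,4) (3,4) (3,3) (4,3) (4,2) | (2,2) (2,3) (2,4) (3,4) (3,3) (3,2) (4,2).
That gives 7 routes.

7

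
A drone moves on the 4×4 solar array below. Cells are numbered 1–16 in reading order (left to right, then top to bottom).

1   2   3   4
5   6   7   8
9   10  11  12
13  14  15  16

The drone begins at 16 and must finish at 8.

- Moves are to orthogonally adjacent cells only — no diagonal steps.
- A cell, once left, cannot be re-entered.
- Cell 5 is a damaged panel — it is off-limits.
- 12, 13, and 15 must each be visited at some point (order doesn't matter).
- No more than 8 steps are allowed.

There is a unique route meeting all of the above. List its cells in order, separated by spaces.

16 15 14 13 9 10 11 12 8

Any route must reach 12, 13, and 15 and still end at 8 within 8 moves, so the order of the required stops is forced.
Route from 16: left 3 to 13, up 1 to 9, right 3 to 12, up 1 to 8 — 8 moves in all.
Check: all required cells visited; 8 ≤ 8 moves.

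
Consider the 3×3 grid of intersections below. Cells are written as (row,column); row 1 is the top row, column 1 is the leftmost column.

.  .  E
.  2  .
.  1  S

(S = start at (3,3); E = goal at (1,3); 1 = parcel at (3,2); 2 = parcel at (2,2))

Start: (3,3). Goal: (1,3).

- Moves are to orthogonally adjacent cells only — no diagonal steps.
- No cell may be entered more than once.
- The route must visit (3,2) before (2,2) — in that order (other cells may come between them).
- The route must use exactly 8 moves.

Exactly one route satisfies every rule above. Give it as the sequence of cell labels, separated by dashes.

The waypoints must appear in the order (3,2), (2,2), with no cell reused.
Route from (3,3): left 2 to (3,1), up 2 to (1,1), right 1 to (1,2), down 1 to (2,2), right 1 to (2,3), up 1 to (1,3) — 8 moves in all.
Check: order respected (1 at step 1, 2 at step 6); 8 moves as required.

(3,3) - (3,2) - (3,1) - (2,1) - (1,1) - (1,2) - (2,2) - (2,3) - (1,3)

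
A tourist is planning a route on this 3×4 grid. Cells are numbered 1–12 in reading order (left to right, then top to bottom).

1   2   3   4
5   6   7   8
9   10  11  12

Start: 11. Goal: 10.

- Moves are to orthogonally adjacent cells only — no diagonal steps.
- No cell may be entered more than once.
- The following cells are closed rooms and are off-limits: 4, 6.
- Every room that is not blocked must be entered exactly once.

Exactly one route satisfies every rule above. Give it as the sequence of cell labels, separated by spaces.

Need to visit all 10 open cells exactly once, starting at 11 and ending at 10.
Cell 9 has only two open neighbours (5 and 10), so the path must pass straight through it: one of those is the cell it's entered from and the other is where it exits.
Route from 11: right to 12, up to 8, left to 7, up to 3, 2× left (reaching 1), 2× down (reaching 9), right to 10 — 9 moves in all.
Check: all 10 open cells covered.

11 12 8 7 3 2 1 5 9 10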